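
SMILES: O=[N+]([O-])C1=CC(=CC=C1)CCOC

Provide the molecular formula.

Heavy atoms from the SMILES: 9 C, 1 N, 3 O.
Implicit hydrogens by atom environment:
  4 × C (aromatic): 1 H each → 4
  2 × C: 2 H each → 4
  2 × C (aromatic): no H
  2 × O: no H
  1 × C: 3 H
  1 × N (charge +1): no H
  1 × O (charge -1): no H
  Total hydrogens = 11.
Molecular formula: C9H11NO3

C9H11NO3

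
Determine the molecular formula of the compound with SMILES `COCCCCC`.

Heavy atoms from the SMILES: 6 C, 1 O.
Implicit hydrogens by atom environment:
  4 × C: 2 H each → 8
  2 × C: 3 H each → 6
  1 × O: no H
  Total hydrogens = 14.
Molecular formula: C6H14O

C6H14O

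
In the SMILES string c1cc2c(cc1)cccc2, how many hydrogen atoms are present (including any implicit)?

Hydrogens are implicit in SMILES; fill each atom to its normal valence:
  8 × C (aromatic): 1 H each → 8
  2 × C (aromatic): no H
  Total hydrogens = 8.

8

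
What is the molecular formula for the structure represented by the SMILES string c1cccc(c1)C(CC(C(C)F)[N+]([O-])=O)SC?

Heavy atoms from the SMILES: 12 C, 1 F, 1 N, 2 O, 1 S.
Implicit hydrogens by atom environment:
  5 × C (aromatic): 1 H each → 5
  3 × C: 1 H each → 3
  2 × C: 3 H each → 6
  1 × C: 2 H
  1 × C (aromatic): no H
  1 × F: no H
  1 × N (charge +1): no H
  1 × O: no H
  1 × O (charge -1): no H
  1 × S: no H
  Total hydrogens = 16.
Molecular formula: C12H16FNO2S

C12H16FNO2S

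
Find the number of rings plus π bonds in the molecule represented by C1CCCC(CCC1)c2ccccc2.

Molecular formula from the SMILES: C14H20.
DoU = (2C + 2 + N − H − X)/2 = (2·14 + 2 + 0 − 20 − 0)/2 = 10/2 = 5.
(Structurally: 2 ring(s) + 3 π bond(s) = 5.)

5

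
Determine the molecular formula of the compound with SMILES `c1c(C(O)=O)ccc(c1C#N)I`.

C8H4INO2

Heavy atoms from the SMILES: 8 C, 1 I, 1 N, 2 O.
Implicit hydrogens by atom environment:
  3 × C (aromatic): 1 H each → 3
  3 × C (aromatic): no H
  2 × C: no H
  1 × I: no H
  1 × N: no H
  1 × O: 1 H
  1 × O: no H
  Total hydrogens = 4.
Molecular formula: C8H4INO2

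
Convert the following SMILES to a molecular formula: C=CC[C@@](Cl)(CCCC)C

Heavy atoms from the SMILES: 9 C, 1 Cl.
Implicit hydrogens by atom environment:
  5 × C: 2 H each → 10
  2 × C: 3 H each → 6
  1 × C: 1 H
  1 × C: no H
  1 × Cl: no H
  Total hydrogens = 17.
Molecular formula: C9H17Cl

C9H17Cl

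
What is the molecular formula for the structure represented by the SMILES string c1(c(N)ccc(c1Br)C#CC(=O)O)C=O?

C10H6BrNO3

Heavy atoms from the SMILES: 1 Br, 10 C, 1 N, 3 O.
Implicit hydrogens by atom environment:
  4 × C (aromatic): no H
  3 × C: no H
  2 × C (aromatic): 1 H each → 2
  2 × O: no H
  1 × Br: no H
  1 × C: 1 H
  1 × N: 2 H
  1 × O: 1 H
  Total hydrogens = 6.
Molecular formula: C10H6BrNO3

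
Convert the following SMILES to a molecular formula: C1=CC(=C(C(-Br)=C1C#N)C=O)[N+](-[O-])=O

C8H3BrN2O3

Heavy atoms from the SMILES: 1 Br, 8 C, 2 N, 3 O.
Implicit hydrogens by atom environment:
  4 × C (aromatic): no H
  2 × C (aromatic): 1 H each → 2
  2 × O: no H
  1 × Br: no H
  1 × C: 1 H
  1 × C: no H
  1 × N: no H
  1 × N (charge +1): no H
  1 × O (charge -1): no H
  Total hydrogens = 3.
Molecular formula: C8H3BrN2O3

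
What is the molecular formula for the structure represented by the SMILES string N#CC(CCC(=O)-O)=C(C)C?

Heavy atoms from the SMILES: 8 C, 1 N, 2 O.
Implicit hydrogens by atom environment:
  4 × C: no H
  2 × C: 3 H each → 6
  2 × C: 2 H each → 4
  1 × N: no H
  1 × O: 1 H
  1 × O: no H
  Total hydrogens = 11.
Molecular formula: C8H11NO2

C8H11NO2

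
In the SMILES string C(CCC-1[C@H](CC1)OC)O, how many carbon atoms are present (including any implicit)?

8

The symbol for carbon appears 8 times in the SMILES.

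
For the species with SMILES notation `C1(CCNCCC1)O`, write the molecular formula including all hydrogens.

Heavy atoms from the SMILES: 6 C, 1 N, 1 O.
Implicit hydrogens by atom environment:
  5 × C: 2 H each → 10
  1 × C: 1 H
  1 × N: 1 H
  1 × O: 1 H
  Total hydrogens = 13.
Molecular formula: C6H13NO

C6H13NO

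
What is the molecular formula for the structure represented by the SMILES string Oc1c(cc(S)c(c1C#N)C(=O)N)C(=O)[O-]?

C9H5N2O4S-

Heavy atoms from the SMILES: 9 C, 2 N, 4 O, 1 S.
Implicit hydrogens by atom environment:
  5 × C (aromatic): no H
  3 × C: no H
  2 × O: no H
  1 × C (aromatic): 1 H
  1 × N: 2 H
  1 × N: no H
  1 × O: 1 H
  1 × O (charge -1): no H
  1 × S: 1 H
  Total hydrogens = 5.
Net charge -1.
Molecular formula: C9H5N2O4S-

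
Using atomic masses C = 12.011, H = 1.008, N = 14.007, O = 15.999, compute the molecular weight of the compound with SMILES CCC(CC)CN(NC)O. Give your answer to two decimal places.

146.23

Molecular formula: C7H18N2O.
M = 7×12.011 + 18×1.008 + 2×14.007 + 1×15.999 = 146.23 g/mol.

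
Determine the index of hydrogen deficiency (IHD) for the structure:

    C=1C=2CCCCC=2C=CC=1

Molecular formula from the SMILES: C10H12.
DoU = (2C + 2 + N − H − X)/2 = (2·10 + 2 + 0 − 12 − 0)/2 = 10/2 = 5.
(Structurally: 2 ring(s) + 3 π bond(s) = 5.)

5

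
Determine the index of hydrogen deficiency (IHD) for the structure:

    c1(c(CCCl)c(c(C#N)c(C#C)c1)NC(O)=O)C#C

11

Molecular formula from the SMILES: C14H9ClN2O2.
DoU = (2C + 2 + N − H − X)/2 = (2·14 + 2 + 2 − 9 − 1)/2 = 22/2 = 11.
(Structurally: 1 ring(s) + 10 π bond(s) = 11.)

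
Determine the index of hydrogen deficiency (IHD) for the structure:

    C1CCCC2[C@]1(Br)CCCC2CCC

2

Molecular formula from the SMILES: C13H23Br.
DoU = (2C + 2 + N − H − X)/2 = (2·13 + 2 + 0 − 23 − 1)/2 = 4/2 = 2.
(Structurally: 2 ring(s) + 0 π bond(s) = 2.)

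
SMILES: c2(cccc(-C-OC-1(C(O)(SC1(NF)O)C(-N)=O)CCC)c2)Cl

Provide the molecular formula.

Heavy atoms from the SMILES: 14 C, 1 Cl, 1 F, 2 N, 4 O, 1 S.
Implicit hydrogens by atom environment:
  4 × C (aromatic): 1 H each → 4
  4 × C: no H
  3 × C: 2 H each → 6
  2 × C (aromatic): no H
  2 × O: 1 H each → 2
  2 × O: no H
  1 × C: 3 H
  1 × Cl: no H
  1 × F: no H
  1 × N: 2 H
  1 × N: 1 H
  1 × S: no H
  Total hydrogens = 18.
Molecular formula: C14H18ClFN2O4S

C14H18ClFN2O4S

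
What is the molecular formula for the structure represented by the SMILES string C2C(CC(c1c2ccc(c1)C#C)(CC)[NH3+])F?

Heavy atoms from the SMILES: 14 C, 1 F, 1 N.
Implicit hydrogens by atom environment:
  3 × C: 2 H each → 6
  3 × C (aromatic): 1 H each → 3
  3 × C (aromatic): no H
  2 × C: 1 H each → 2
  2 × C: no H
  1 × C: 3 H
  1 × F: no H
  1 × N (charge +1): 3 H
  Total hydrogens = 17.
Net charge +1.
Molecular formula: C14H17FN+

C14H17FN+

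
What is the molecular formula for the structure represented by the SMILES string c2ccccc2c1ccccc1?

Heavy atoms from the SMILES: 12 C.
Implicit hydrogens by atom environment:
  10 × C (aromatic): 1 H each → 10
  2 × C (aromatic): no H
  Total hydrogens = 10.
Molecular formula: C12H10

C12H10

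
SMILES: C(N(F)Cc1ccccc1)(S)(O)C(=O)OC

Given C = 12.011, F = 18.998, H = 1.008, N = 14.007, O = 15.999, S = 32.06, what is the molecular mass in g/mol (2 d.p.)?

Molecular formula: C10H12FNO3S.
M = 10×12.011 + 1×18.998 + 12×1.008 + 1×14.007 + 3×15.999 + 1×32.06 = 245.27 g/mol.

245.27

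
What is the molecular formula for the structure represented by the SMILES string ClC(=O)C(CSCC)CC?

Heavy atoms from the SMILES: 7 C, 1 Cl, 1 O, 1 S.
Implicit hydrogens by atom environment:
  3 × C: 2 H each → 6
  2 × C: 3 H each → 6
  1 × C: 1 H
  1 × C: no H
  1 × Cl: no H
  1 × O: no H
  1 × S: no H
  Total hydrogens = 13.
Molecular formula: C7H13ClOS

C7H13ClOS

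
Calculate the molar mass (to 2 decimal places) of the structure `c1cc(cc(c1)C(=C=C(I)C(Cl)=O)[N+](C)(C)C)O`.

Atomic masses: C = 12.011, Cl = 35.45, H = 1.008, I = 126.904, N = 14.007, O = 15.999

378.61

Molecular formula: C13H14ClINO2+.
M = 13×12.011 + 1×35.45 + 14×1.008 + 1×126.904 + 1×14.007 + 2×15.999 = 378.61 g/mol.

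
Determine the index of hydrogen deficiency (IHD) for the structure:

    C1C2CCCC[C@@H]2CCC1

2

Molecular formula from the SMILES: C10H18.
DoU = (2C + 2 + N − H − X)/2 = (2·10 + 2 + 0 − 18 − 0)/2 = 4/2 = 2.
(Structurally: 2 ring(s) + 0 π bond(s) = 2.)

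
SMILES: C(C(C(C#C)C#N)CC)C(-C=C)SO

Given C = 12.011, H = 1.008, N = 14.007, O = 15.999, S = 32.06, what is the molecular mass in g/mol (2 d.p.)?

209.31

Molecular formula: C11H15NOS.
M = 11×12.011 + 15×1.008 + 1×14.007 + 1×15.999 + 1×32.06 = 209.31 g/mol.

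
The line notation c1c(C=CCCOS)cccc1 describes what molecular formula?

C10H12OS

Heavy atoms from the SMILES: 10 C, 1 O, 1 S.
Implicit hydrogens by atom environment:
  5 × C (aromatic): 1 H each → 5
  2 × C: 2 H each → 4
  2 × C: 1 H each → 2
  1 × C (aromatic): no H
  1 × O: no H
  1 × S: 1 H
  Total hydrogens = 12.
Molecular formula: C10H12OS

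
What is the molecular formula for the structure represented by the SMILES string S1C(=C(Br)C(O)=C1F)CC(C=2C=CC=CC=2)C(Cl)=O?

Heavy atoms from the SMILES: 1 Br, 13 C, 1 Cl, 1 F, 2 O, 1 S.
Implicit hydrogens by atom environment:
  5 × C (aromatic): 1 H each → 5
  5 × C (aromatic): no H
  1 × Br: no H
  1 × C: 2 H
  1 × C: 1 H
  1 × C: no H
  1 × Cl: no H
  1 × F: no H
  1 × O: 1 H
  1 × O: no H
  1 × S (aromatic): no H
  Total hydrogens = 9.
Molecular formula: C13H9BrClFO2S

C13H9BrClFO2S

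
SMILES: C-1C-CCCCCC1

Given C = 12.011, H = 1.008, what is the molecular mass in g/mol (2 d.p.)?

Molecular formula: C8H16.
M = 8×12.011 + 16×1.008 = 112.22 g/mol.

112.22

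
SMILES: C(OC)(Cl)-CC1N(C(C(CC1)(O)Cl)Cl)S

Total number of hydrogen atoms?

Hydrogens are implicit in SMILES; fill each atom to its normal valence:
  3 × C: 2 H each → 6
  3 × C: 1 H each → 3
  3 × Cl: no H
  1 × C: 3 H
  1 × C: no H
  1 × N: no H
  1 × O: 1 H
  1 × O: no H
  1 × S: 1 H
  Total hydrogens = 14.

14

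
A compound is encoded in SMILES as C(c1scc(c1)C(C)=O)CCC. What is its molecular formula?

Heavy atoms from the SMILES: 10 C, 1 O, 1 S.
Implicit hydrogens by atom environment:
  3 × C: 2 H each → 6
  2 × C: 3 H each → 6
  2 × C (aromatic): 1 H each → 2
  2 × C (aromatic): no H
  1 × C: no H
  1 × O: no H
  1 × S (aromatic): no H
  Total hydrogens = 14.
Molecular formula: C10H14OS

C10H14OS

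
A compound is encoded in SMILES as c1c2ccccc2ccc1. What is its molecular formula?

Heavy atoms from the SMILES: 10 C.
Implicit hydrogens by atom environment:
  8 × C (aromatic): 1 H each → 8
  2 × C (aromatic): no H
  Total hydrogens = 8.
Molecular formula: C10H8

C10H8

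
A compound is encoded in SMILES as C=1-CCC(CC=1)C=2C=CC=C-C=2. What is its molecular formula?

C12H14

Heavy atoms from the SMILES: 12 C.
Implicit hydrogens by atom environment:
  5 × C (aromatic): 1 H each → 5
  3 × C: 2 H each → 6
  3 × C: 1 H each → 3
  1 × C (aromatic): no H
  Total hydrogens = 14.
Molecular formula: C12H14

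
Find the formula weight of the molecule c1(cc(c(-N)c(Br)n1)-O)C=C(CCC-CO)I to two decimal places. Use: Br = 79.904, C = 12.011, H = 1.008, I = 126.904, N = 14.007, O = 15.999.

413.05

Molecular formula: C11H14BrIN2O2.
M = 1×79.904 + 11×12.011 + 14×1.008 + 1×126.904 + 2×14.007 + 2×15.999 = 413.05 g/mol.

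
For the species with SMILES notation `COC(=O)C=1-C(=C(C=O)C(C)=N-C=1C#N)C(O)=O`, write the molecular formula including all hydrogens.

Heavy atoms from the SMILES: 11 C, 2 N, 5 O.
Implicit hydrogens by atom environment:
  5 × C (aromatic): no H
  4 × O: no H
  3 × C: no H
  2 × C: 3 H each → 6
  1 × C: 1 H
  1 × N (aromatic): no H
  1 × N: no H
  1 × O: 1 H
  Total hydrogens = 8.
Molecular formula: C11H8N2O5

C11H8N2O5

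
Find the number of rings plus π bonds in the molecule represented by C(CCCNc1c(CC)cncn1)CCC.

Molecular formula from the SMILES: C13H23N3.
DoU = (2C + 2 + N − H − X)/2 = (2·13 + 2 + 3 − 23 − 0)/2 = 8/2 = 4.
(Structurally: 1 ring(s) + 3 π bond(s) = 4.)

4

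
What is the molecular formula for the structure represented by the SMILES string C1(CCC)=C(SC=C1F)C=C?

C9H11FS

Heavy atoms from the SMILES: 9 C, 1 F, 1 S.
Implicit hydrogens by atom environment:
  3 × C: 2 H each → 6
  3 × C (aromatic): no H
  1 × C: 3 H
  1 × C (aromatic): 1 H
  1 × C: 1 H
  1 × F: no H
  1 × S (aromatic): no H
  Total hydrogens = 11.
Molecular formula: C9H11FS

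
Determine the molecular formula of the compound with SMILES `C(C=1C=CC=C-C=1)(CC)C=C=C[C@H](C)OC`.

C15H20O

Heavy atoms from the SMILES: 15 C, 1 O.
Implicit hydrogens by atom environment:
  5 × C (aromatic): 1 H each → 5
  4 × C: 1 H each → 4
  3 × C: 3 H each → 9
  1 × C: 2 H
  1 × C: no H
  1 × C (aromatic): no H
  1 × O: no H
  Total hydrogens = 20.
Molecular formula: C15H20O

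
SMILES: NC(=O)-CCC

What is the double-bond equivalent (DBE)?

Molecular formula from the SMILES: C4H9NO.
DoU = (2C + 2 + N − H − X)/2 = (2·4 + 2 + 1 − 9 − 0)/2 = 2/2 = 1.
(Structurally: 0 ring(s) + 1 π bond(s) = 1.)

1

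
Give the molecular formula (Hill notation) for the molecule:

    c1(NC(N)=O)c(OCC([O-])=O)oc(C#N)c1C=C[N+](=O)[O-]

Heavy atoms from the SMILES: 10 C, 4 N, 7 O.
Implicit hydrogens by atom environment:
  4 × C (aromatic): no H
  4 × O: no H
  3 × C: no H
  2 × C: 1 H each → 2
  2 × O (charge -1): no H
  1 × C: 2 H
  1 × N: 2 H
  1 × N: 1 H
  1 × N: no H
  1 × N (charge +1): no H
  1 × O (aromatic): no H
  Total hydrogens = 7.
Net charge -1.
Molecular formula: C10H7N4O7-

C10H7N4O7-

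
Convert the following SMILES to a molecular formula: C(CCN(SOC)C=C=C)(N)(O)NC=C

Heavy atoms from the SMILES: 9 C, 3 N, 2 O, 1 S.
Implicit hydrogens by atom environment:
  4 × C: 2 H each → 8
  2 × C: 1 H each → 2
  2 × C: no H
  1 × C: 3 H
  1 × N: 2 H
  1 × N: 1 H
  1 × N: no H
  1 × O: 1 H
  1 × O: no H
  1 × S: no H
  Total hydrogens = 17.
Molecular formula: C9H17N3O2S

C9H17N3O2S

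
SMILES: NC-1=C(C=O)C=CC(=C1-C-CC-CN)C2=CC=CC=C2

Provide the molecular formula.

C17H20N2O

Heavy atoms from the SMILES: 17 C, 2 N, 1 O.
Implicit hydrogens by atom environment:
  7 × C (aromatic): 1 H each → 7
  5 × C (aromatic): no H
  4 × C: 2 H each → 8
  2 × N: 2 H each → 4
  1 × C: 1 H
  1 × O: no H
  Total hydrogens = 20.
Molecular formula: C17H20N2O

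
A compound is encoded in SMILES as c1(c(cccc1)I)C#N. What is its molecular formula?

C7H4IN

Heavy atoms from the SMILES: 7 C, 1 I, 1 N.
Implicit hydrogens by atom environment:
  4 × C (aromatic): 1 H each → 4
  2 × C (aromatic): no H
  1 × C: no H
  1 × I: no H
  1 × N: no H
  Total hydrogens = 4.
Molecular formula: C7H4IN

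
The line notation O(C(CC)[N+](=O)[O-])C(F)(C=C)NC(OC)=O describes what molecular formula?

Heavy atoms from the SMILES: 8 C, 1 F, 2 N, 5 O.
Implicit hydrogens by atom environment:
  4 × O: no H
  2 × C: 3 H each → 6
  2 × C: 2 H each → 4
  2 × C: 1 H each → 2
  2 × C: no H
  1 × F: no H
  1 × N: 1 H
  1 × N (charge +1): no H
  1 × O (charge -1): no H
  Total hydrogens = 13.
Molecular formula: C8H13FN2O5

C8H13FN2O5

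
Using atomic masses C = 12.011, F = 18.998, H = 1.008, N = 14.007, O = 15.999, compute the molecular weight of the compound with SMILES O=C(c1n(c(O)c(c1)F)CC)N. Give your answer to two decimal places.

Molecular formula: C7H9FN2O2.
M = 7×12.011 + 1×18.998 + 9×1.008 + 2×14.007 + 2×15.999 = 172.16 g/mol.

172.16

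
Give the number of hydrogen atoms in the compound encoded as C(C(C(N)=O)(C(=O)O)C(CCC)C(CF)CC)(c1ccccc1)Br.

25

Hydrogens are implicit in SMILES; fill each atom to its normal valence:
  5 × C (aromatic): 1 H each → 5
  4 × C: 2 H each → 8
  3 × C: 1 H each → 3
  3 × C: no H
  2 × C: 3 H each → 6
  2 × O: no H
  1 × Br: no H
  1 × C (aromatic): no H
  1 × F: no H
  1 × N: 2 H
  1 × O: 1 H
  Total hydrogens = 25.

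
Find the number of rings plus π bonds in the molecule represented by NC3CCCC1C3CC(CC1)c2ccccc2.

Molecular formula from the SMILES: C16H23N.
DoU = (2C + 2 + N − H − X)/2 = (2·16 + 2 + 1 − 23 − 0)/2 = 12/2 = 6.
(Structurally: 3 ring(s) + 3 π bond(s) = 6.)

6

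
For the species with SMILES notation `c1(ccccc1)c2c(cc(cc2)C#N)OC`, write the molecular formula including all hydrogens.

Heavy atoms from the SMILES: 14 C, 1 N, 1 O.
Implicit hydrogens by atom environment:
  8 × C (aromatic): 1 H each → 8
  4 × C (aromatic): no H
  1 × C: 3 H
  1 × C: no H
  1 × N: no H
  1 × O: no H
  Total hydrogens = 11.
Molecular formula: C14H11NO

C14H11NO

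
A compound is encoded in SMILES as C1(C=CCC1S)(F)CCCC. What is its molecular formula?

C9H15FS

Heavy atoms from the SMILES: 9 C, 1 F, 1 S.
Implicit hydrogens by atom environment:
  4 × C: 2 H each → 8
  3 × C: 1 H each → 3
  1 × C: 3 H
  1 × C: no H
  1 × F: no H
  1 × S: 1 H
  Total hydrogens = 15.
Molecular formula: C9H15FS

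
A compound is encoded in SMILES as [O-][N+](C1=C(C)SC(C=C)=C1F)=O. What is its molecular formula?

C7H6FNO2S

Heavy atoms from the SMILES: 7 C, 1 F, 1 N, 2 O, 1 S.
Implicit hydrogens by atom environment:
  4 × C (aromatic): no H
  1 × C: 3 H
  1 × C: 2 H
  1 × C: 1 H
  1 × F: no H
  1 × N (charge +1): no H
  1 × O: no H
  1 × O (charge -1): no H
  1 × S (aromatic): no H
  Total hydrogens = 6.
Molecular formula: C7H6FNO2S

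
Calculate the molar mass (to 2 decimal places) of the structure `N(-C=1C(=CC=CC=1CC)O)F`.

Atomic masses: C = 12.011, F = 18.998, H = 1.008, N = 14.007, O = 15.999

155.17

Molecular formula: C8H10FNO.
M = 8×12.011 + 1×18.998 + 10×1.008 + 1×14.007 + 1×15.999 = 155.17 g/mol.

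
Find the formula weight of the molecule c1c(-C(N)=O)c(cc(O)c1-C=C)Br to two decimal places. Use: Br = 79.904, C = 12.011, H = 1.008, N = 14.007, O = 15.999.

Molecular formula: C9H8BrNO2.
M = 1×79.904 + 9×12.011 + 8×1.008 + 1×14.007 + 2×15.999 = 242.07 g/mol.

242.07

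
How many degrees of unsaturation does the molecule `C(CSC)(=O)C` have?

Molecular formula from the SMILES: C4H8OS.
DoU = (2C + 2 + N − H − X)/2 = (2·4 + 2 + 0 − 8 − 0)/2 = 2/2 = 1.
(Structurally: 0 ring(s) + 1 π bond(s) = 1.)

1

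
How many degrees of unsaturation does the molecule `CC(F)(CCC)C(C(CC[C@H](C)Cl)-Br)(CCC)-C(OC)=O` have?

1

Molecular formula from the SMILES: C16H29BrClFO2.
DoU = (2C + 2 + N − H − X)/2 = (2·16 + 2 + 0 − 29 − 3)/2 = 2/2 = 1.
(Structurally: 0 ring(s) + 1 π bond(s) = 1.)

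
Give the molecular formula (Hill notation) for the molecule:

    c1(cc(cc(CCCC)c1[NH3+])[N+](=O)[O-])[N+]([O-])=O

C10H14N3O4+

Heavy atoms from the SMILES: 10 C, 3 N, 4 O.
Implicit hydrogens by atom environment:
  4 × C (aromatic): no H
  3 × C: 2 H each → 6
  2 × C (aromatic): 1 H each → 2
  2 × N (charge +1): no H
  2 × O: no H
  2 × O (charge -1): no H
  1 × C: 3 H
  1 × N (charge +1): 3 H
  Total hydrogens = 14.
Net charge +1.
Molecular formula: C10H14N3O4+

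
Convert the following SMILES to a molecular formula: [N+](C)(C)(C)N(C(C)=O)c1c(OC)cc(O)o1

C10H17N2O4+

Heavy atoms from the SMILES: 10 C, 2 N, 4 O.
Implicit hydrogens by atom environment:
  5 × C: 3 H each → 15
  3 × C (aromatic): no H
  2 × O: no H
  1 × C (aromatic): 1 H
  1 × C: no H
  1 × N: no H
  1 × N (charge +1): no H
  1 × O: 1 H
  1 × O (aromatic): no H
  Total hydrogens = 17.
Net charge +1.
Molecular formula: C10H17N2O4+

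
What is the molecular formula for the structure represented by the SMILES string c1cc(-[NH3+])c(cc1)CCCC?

C10H16N+

Heavy atoms from the SMILES: 10 C, 1 N.
Implicit hydrogens by atom environment:
  4 × C (aromatic): 1 H each → 4
  3 × C: 2 H each → 6
  2 × C (aromatic): no H
  1 × C: 3 H
  1 × N (charge +1): 3 H
  Total hydrogens = 16.
Net charge +1.
Molecular formula: C10H16N+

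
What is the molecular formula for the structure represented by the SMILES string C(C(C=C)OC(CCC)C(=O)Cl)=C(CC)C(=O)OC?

Heavy atoms from the SMILES: 14 C, 1 Cl, 4 O.
Implicit hydrogens by atom environment:
  4 × C: 2 H each → 8
  4 × C: 1 H each → 4
  4 × O: no H
  3 × C: 3 H each → 9
  3 × C: no H
  1 × Cl: no H
  Total hydrogens = 21.
Molecular formula: C14H21ClO4

C14H21ClO4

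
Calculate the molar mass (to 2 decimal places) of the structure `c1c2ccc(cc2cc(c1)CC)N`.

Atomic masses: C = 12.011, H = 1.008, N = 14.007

Molecular formula: C12H13N.
M = 12×12.011 + 13×1.008 + 1×14.007 = 171.24 g/mol.

171.24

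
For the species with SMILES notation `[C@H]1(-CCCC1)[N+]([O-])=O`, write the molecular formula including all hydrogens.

Heavy atoms from the SMILES: 5 C, 1 N, 2 O.
Implicit hydrogens by atom environment:
  4 × C: 2 H each → 8
  1 × C: 1 H
  1 × N (charge +1): no H
  1 × O: no H
  1 × O (charge -1): no H
  Total hydrogens = 9.
Molecular formula: C5H9NO2

C5H9NO2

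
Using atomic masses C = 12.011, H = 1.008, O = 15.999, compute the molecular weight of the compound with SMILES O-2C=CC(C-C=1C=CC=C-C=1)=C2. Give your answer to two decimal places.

158.20

Molecular formula: C11H10O.
M = 11×12.011 + 10×1.008 + 1×15.999 = 158.20 g/mol.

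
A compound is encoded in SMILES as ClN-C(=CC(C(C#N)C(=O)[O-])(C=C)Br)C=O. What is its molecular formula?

C9H7BrClN2O3-

Heavy atoms from the SMILES: 1 Br, 9 C, 1 Cl, 2 N, 3 O.
Implicit hydrogens by atom environment:
  4 × C: 1 H each → 4
  4 × C: no H
  2 × O: no H
  1 × Br: no H
  1 × C: 2 H
  1 × Cl: no H
  1 × N: 1 H
  1 × N: no H
  1 × O (charge -1): no H
  Total hydrogens = 7.
Net charge -1.
Molecular formula: C9H7BrClN2O3-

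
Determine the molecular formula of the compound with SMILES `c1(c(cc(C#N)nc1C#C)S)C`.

C9H6N2S

Heavy atoms from the SMILES: 9 C, 2 N, 1 S.
Implicit hydrogens by atom environment:
  4 × C (aromatic): no H
  2 × C: no H
  1 × C: 3 H
  1 × C (aromatic): 1 H
  1 × C: 1 H
  1 × N (aromatic): no H
  1 × N: no H
  1 × S: 1 H
  Total hydrogens = 6.
Molecular formula: C9H6N2S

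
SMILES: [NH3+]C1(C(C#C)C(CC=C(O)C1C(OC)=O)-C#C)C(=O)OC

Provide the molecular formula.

C15H18NO5+

Heavy atoms from the SMILES: 15 C, 1 N, 5 O.
Implicit hydrogens by atom environment:
  6 × C: 1 H each → 6
  6 × C: no H
  4 × O: no H
  2 × C: 3 H each → 6
  1 × C: 2 H
  1 × N (charge +1): 3 H
  1 × O: 1 H
  Total hydrogens = 18.
Net charge +1.
Molecular formula: C15H18NO5+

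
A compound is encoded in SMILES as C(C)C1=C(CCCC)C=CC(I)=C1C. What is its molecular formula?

C13H19I

Heavy atoms from the SMILES: 13 C, 1 I.
Implicit hydrogens by atom environment:
  4 × C: 2 H each → 8
  4 × C (aromatic): no H
  3 × C: 3 H each → 9
  2 × C (aromatic): 1 H each → 2
  1 × I: no H
  Total hydrogens = 19.
Molecular formula: C13H19I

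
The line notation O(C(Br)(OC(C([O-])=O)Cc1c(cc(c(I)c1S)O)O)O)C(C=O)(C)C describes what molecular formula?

Heavy atoms from the SMILES: 1 Br, 14 C, 1 I, 8 O, 1 S.
Implicit hydrogens by atom environment:
  5 × C (aromatic): no H
  4 × O: no H
  3 × C: no H
  3 × O: 1 H each → 3
  2 × C: 3 H each → 6
  2 × C: 1 H each → 2
  1 × Br: no H
  1 × C: 2 H
  1 × C (aromatic): 1 H
  1 × I: no H
  1 × O (charge -1): no H
  1 × S: 1 H
  Total hydrogens = 15.
Net charge -1.
Molecular formula: C14H15BrIO8S-

C14H15BrIO8S-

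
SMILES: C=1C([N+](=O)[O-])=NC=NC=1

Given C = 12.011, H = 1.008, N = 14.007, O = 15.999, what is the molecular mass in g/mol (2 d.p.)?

Molecular formula: C4H3N3O2.
M = 4×12.011 + 3×1.008 + 3×14.007 + 2×15.999 = 125.09 g/mol.

125.09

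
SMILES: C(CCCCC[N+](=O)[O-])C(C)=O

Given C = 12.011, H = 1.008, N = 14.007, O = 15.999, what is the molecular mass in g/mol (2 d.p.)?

Molecular formula: C8H15NO3.
M = 8×12.011 + 15×1.008 + 1×14.007 + 3×15.999 = 173.21 g/mol.

173.21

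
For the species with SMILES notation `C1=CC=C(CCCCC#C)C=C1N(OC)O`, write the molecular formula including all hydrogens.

C13H17NO2

Heavy atoms from the SMILES: 13 C, 1 N, 2 O.
Implicit hydrogens by atom environment:
  4 × C: 2 H each → 8
  4 × C (aromatic): 1 H each → 4
  2 × C (aromatic): no H
  1 × C: 3 H
  1 × C: 1 H
  1 × C: no H
  1 × N: no H
  1 × O: 1 H
  1 × O: no H
  Total hydrogens = 17.
Molecular formula: C13H17NO2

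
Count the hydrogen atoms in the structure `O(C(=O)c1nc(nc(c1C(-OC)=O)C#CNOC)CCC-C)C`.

19

Hydrogens are implicit in SMILES; fill each atom to its normal valence:
  5 × O: no H
  4 × C: 3 H each → 12
  4 × C (aromatic): no H
  4 × C: no H
  3 × C: 2 H each → 6
  2 × N (aromatic): no H
  1 × N: 1 H
  Total hydrogens = 19.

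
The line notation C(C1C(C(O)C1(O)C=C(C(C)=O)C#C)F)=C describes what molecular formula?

C12H13FO3

Heavy atoms from the SMILES: 12 C, 1 F, 3 O.
Implicit hydrogens by atom environment:
  6 × C: 1 H each → 6
  4 × C: no H
  2 × O: 1 H each → 2
  1 × C: 3 H
  1 × C: 2 H
  1 × F: no H
  1 × O: no H
  Total hydrogens = 13.
Molecular formula: C12H13FO3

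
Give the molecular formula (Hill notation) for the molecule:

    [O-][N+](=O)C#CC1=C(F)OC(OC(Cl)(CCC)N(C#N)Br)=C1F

C11H7BrClF2N3O4

Heavy atoms from the SMILES: 1 Br, 11 C, 1 Cl, 2 F, 3 N, 4 O.
Implicit hydrogens by atom environment:
  4 × C (aromatic): no H
  4 × C: no H
  2 × C: 2 H each → 4
  2 × F: no H
  2 × N: no H
  2 × O: no H
  1 × Br: no H
  1 × C: 3 H
  1 × Cl: no H
  1 × N (charge +1): no H
  1 × O (aromatic): no H
  1 × O (charge -1): no H
  Total hydrogens = 7.
Molecular formula: C11H7BrClF2N3O4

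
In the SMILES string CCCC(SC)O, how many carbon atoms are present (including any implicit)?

5

The symbol for carbon appears 5 times in the SMILES.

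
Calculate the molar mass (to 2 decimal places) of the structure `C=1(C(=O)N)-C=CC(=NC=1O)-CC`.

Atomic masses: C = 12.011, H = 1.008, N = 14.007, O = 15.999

Molecular formula: C8H10N2O2.
M = 8×12.011 + 10×1.008 + 2×14.007 + 2×15.999 = 166.18 g/mol.

166.18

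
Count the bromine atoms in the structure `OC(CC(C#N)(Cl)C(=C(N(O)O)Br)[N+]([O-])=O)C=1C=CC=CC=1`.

1

The symbol for bromine appears 1 time in the SMILES.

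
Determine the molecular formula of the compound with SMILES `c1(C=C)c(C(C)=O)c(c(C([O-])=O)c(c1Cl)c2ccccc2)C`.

C18H14ClO3-

Heavy atoms from the SMILES: 18 C, 1 Cl, 3 O.
Implicit hydrogens by atom environment:
  7 × C (aromatic): no H
  5 × C (aromatic): 1 H each → 5
  2 × C: 3 H each → 6
  2 × C: no H
  2 × O: no H
  1 × C: 2 H
  1 × C: 1 H
  1 × Cl: no H
  1 × O (charge -1): no H
  Total hydrogens = 14.
Net charge -1.
Molecular formula: C18H14ClO3-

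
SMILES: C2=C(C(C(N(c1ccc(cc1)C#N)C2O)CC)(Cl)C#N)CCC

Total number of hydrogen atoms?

20

Hydrogens are implicit in SMILES; fill each atom to its normal valence:
  4 × C (aromatic): 1 H each → 4
  4 × C: no H
  3 × C: 2 H each → 6
  3 × C: 1 H each → 3
  3 × N: no H
  2 × C: 3 H each → 6
  2 × C (aromatic): no H
  1 × Cl: no H
  1 × O: 1 H
  Total hydrogens = 20.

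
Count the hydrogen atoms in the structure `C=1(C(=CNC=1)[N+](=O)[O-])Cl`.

Hydrogens are implicit in SMILES; fill each atom to its normal valence:
  2 × C (aromatic): 1 H each → 2
  2 × C (aromatic): no H
  1 × Cl: no H
  1 × N (aromatic): 1 H
  1 × N (charge +1): no H
  1 × O: no H
  1 × O (charge -1): no H
  Total hydrogens = 3.

3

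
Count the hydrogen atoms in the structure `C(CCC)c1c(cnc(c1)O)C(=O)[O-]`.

Hydrogens are implicit in SMILES; fill each atom to its normal valence:
  3 × C: 2 H each → 6
  3 × C (aromatic): no H
  2 × C (aromatic): 1 H each → 2
  1 × C: 3 H
  1 × C: no H
  1 × N (aromatic): no H
  1 × O: 1 H
  1 × O: no H
  1 × O (charge -1): no H
  Total hydrogens = 12.

12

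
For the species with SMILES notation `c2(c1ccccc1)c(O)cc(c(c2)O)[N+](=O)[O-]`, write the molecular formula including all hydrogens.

Heavy atoms from the SMILES: 12 C, 1 N, 4 O.
Implicit hydrogens by atom environment:
  7 × C (aromatic): 1 H each → 7
  5 × C (aromatic): no H
  2 × O: 1 H each → 2
  1 × N (charge +1): no H
  1 × O: no H
  1 × O (charge -1): no H
  Total hydrogens = 9.
Molecular formula: C12H9NO4

C12H9NO4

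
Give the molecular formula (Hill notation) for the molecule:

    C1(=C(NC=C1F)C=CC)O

Heavy atoms from the SMILES: 7 C, 1 F, 1 N, 1 O.
Implicit hydrogens by atom environment:
  3 × C (aromatic): no H
  2 × C: 1 H each → 2
  1 × C: 3 H
  1 × C (aromatic): 1 H
  1 × F: no H
  1 × N (aromatic): 1 H
  1 × O: 1 H
  Total hydrogens = 8.
Molecular formula: C7H8FNO

C7H8FNO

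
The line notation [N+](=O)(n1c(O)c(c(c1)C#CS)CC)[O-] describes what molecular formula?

Heavy atoms from the SMILES: 8 C, 2 N, 3 O, 1 S.
Implicit hydrogens by atom environment:
  3 × C (aromatic): no H
  2 × C: no H
  1 × C: 3 H
  1 × C: 2 H
  1 × C (aromatic): 1 H
  1 × N (aromatic): no H
  1 × N (charge +1): no H
  1 × O: 1 H
  1 × O: no H
  1 × O (charge -1): no H
  1 × S: 1 H
  Total hydrogens = 8.
Molecular formula: C8H8N2O3S

C8H8N2O3S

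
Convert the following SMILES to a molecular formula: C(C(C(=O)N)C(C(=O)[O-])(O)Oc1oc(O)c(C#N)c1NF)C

Heavy atoms from the SMILES: 11 C, 1 F, 3 N, 7 O.
Implicit hydrogens by atom environment:
  4 × C (aromatic): no H
  4 × C: no H
  3 × O: no H
  2 × O: 1 H each → 2
  1 × C: 3 H
  1 × C: 2 H
  1 × C: 1 H
  1 × F: no H
  1 × N: 2 H
  1 × N: 1 H
  1 × N: no H
  1 × O (aromatic): no H
  1 × O (charge -1): no H
  Total hydrogens = 11.
Net charge -1.
Molecular formula: C11H11FN3O7-

C11H11FN3O7-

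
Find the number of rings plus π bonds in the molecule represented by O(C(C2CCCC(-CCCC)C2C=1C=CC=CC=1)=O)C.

Molecular formula from the SMILES: C18H26O2.
DoU = (2C + 2 + N − H − X)/2 = (2·18 + 2 + 0 − 26 − 0)/2 = 12/2 = 6.
(Structurally: 2 ring(s) + 4 π bond(s) = 6.)

6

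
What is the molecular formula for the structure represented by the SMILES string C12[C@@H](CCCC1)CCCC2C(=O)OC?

Heavy atoms from the SMILES: 12 C, 2 O.
Implicit hydrogens by atom environment:
  7 × C: 2 H each → 14
  3 × C: 1 H each → 3
  2 × O: no H
  1 × C: 3 H
  1 × C: no H
  Total hydrogens = 20.
Molecular formula: C12H20O2

C12H20O2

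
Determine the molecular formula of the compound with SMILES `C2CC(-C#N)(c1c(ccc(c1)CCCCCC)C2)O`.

C17H23NO

Heavy atoms from the SMILES: 17 C, 1 N, 1 O.
Implicit hydrogens by atom environment:
  8 × C: 2 H each → 16
  3 × C (aromatic): 1 H each → 3
  3 × C (aromatic): no H
  2 × C: no H
  1 × C: 3 H
  1 × N: no H
  1 × O: 1 H
  Total hydrogens = 23.
Molecular formula: C17H23NO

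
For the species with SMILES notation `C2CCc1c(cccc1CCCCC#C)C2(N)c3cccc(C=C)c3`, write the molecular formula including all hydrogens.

Heavy atoms from the SMILES: 24 C, 1 N.
Implicit hydrogens by atom environment:
  8 × C: 2 H each → 16
  7 × C (aromatic): 1 H each → 7
  5 × C (aromatic): no H
  2 × C: 1 H each → 2
  2 × C: no H
  1 × N: 2 H
  Total hydrogens = 27.
Molecular formula: C24H27N

C24H27N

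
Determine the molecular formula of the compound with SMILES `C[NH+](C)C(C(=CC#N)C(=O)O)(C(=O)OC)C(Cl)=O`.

Heavy atoms from the SMILES: 10 C, 1 Cl, 2 N, 5 O.
Implicit hydrogens by atom environment:
  6 × C: no H
  4 × O: no H
  3 × C: 3 H each → 9
  1 × C: 1 H
  1 × Cl: no H
  1 × N (charge +1): 1 H
  1 × N: no H
  1 × O: 1 H
  Total hydrogens = 12.
Net charge +1.
Molecular formula: C10H12ClN2O5+

C10H12ClN2O5+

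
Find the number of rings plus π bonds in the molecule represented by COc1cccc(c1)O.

Molecular formula from the SMILES: C7H8O2.
DoU = (2C + 2 + N − H − X)/2 = (2·7 + 2 + 0 − 8 − 0)/2 = 8/2 = 4.
(Structurally: 1 ring(s) + 3 π bond(s) = 4.)

4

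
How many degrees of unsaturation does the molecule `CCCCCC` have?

Molecular formula from the SMILES: C6H14.
DoU = (2C + 2 + N − H − X)/2 = (2·6 + 2 + 0 − 14 − 0)/2 = 0/2 = 0.
(Structurally: 0 ring(s) + 0 π bond(s) = 0.)

0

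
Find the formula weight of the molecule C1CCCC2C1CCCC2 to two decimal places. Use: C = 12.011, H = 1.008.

138.25

Molecular formula: C10H18.
M = 10×12.011 + 18×1.008 = 138.25 g/mol.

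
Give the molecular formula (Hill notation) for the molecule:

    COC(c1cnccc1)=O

C7H7NO2

Heavy atoms from the SMILES: 7 C, 1 N, 2 O.
Implicit hydrogens by atom environment:
  4 × C (aromatic): 1 H each → 4
  2 × O: no H
  1 × C: 3 H
  1 × C (aromatic): no H
  1 × C: no H
  1 × N (aromatic): no H
  Total hydrogens = 7.
Molecular formula: C7H7NO2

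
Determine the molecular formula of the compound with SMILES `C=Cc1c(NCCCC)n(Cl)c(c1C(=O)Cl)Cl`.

C11H13Cl3N2O

Heavy atoms from the SMILES: 11 C, 3 Cl, 2 N, 1 O.
Implicit hydrogens by atom environment:
  4 × C: 2 H each → 8
  4 × C (aromatic): no H
  3 × Cl: no H
  1 × C: 3 H
  1 × C: 1 H
  1 × C: no H
  1 × N: 1 H
  1 × N (aromatic): no H
  1 × O: no H
  Total hydrogens = 13.
Molecular formula: C11H13Cl3N2O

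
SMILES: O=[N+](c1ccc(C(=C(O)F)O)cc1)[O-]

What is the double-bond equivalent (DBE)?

Molecular formula from the SMILES: C8H6FNO4.
DoU = (2C + 2 + N − H − X)/2 = (2·8 + 2 + 1 − 6 − 1)/2 = 12/2 = 6.
(Structurally: 1 ring(s) + 5 π bond(s) = 6.)

6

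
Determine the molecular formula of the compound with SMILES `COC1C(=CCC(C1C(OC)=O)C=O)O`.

Heavy atoms from the SMILES: 10 C, 5 O.
Implicit hydrogens by atom environment:
  5 × C: 1 H each → 5
  4 × O: no H
  2 × C: 3 H each → 6
  2 × C: no H
  1 × C: 2 H
  1 × O: 1 H
  Total hydrogens = 14.
Molecular formula: C10H14O5

C10H14O5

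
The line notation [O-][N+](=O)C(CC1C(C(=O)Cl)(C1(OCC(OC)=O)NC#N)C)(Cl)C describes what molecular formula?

C12H15Cl2N3O6

Heavy atoms from the SMILES: 12 C, 2 Cl, 3 N, 6 O.
Implicit hydrogens by atom environment:
  6 × C: no H
  5 × O: no H
  3 × C: 3 H each → 9
  2 × C: 2 H each → 4
  2 × Cl: no H
  1 × C: 1 H
  1 × N: 1 H
  1 × N (charge +1): no H
  1 × N: no H
  1 × O (charge -1): no H
  Total hydrogens = 15.
Molecular formula: C12H15Cl2N3O6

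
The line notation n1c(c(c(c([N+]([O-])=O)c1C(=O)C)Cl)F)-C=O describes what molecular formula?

Heavy atoms from the SMILES: 8 C, 1 Cl, 1 F, 2 N, 4 O.
Implicit hydrogens by atom environment:
  5 × C (aromatic): no H
  3 × O: no H
  1 × C: 3 H
  1 × C: 1 H
  1 × C: no H
  1 × Cl: no H
  1 × F: no H
  1 × N (aromatic): no H
  1 × N (charge +1): no H
  1 × O (charge -1): no H
  Total hydrogens = 4.
Molecular formula: C8H4ClFN2O4

C8H4ClFN2O4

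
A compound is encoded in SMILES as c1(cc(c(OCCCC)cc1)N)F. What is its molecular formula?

C10H14FNO

Heavy atoms from the SMILES: 10 C, 1 F, 1 N, 1 O.
Implicit hydrogens by atom environment:
  3 × C: 2 H each → 6
  3 × C (aromatic): 1 H each → 3
  3 × C (aromatic): no H
  1 × C: 3 H
  1 × F: no H
  1 × N: 2 H
  1 × O: no H
  Total hydrogens = 14.
Molecular formula: C10H14FNO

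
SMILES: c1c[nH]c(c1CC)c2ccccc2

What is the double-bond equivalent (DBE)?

Molecular formula from the SMILES: C12H13N.
DoU = (2C + 2 + N − H − X)/2 = (2·12 + 2 + 1 − 13 − 0)/2 = 14/2 = 7.
(Structurally: 2 ring(s) + 5 π bond(s) = 7.)

7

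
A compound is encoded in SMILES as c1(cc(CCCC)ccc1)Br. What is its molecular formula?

C10H13Br

Heavy atoms from the SMILES: 1 Br, 10 C.
Implicit hydrogens by atom environment:
  4 × C (aromatic): 1 H each → 4
  3 × C: 2 H each → 6
  2 × C (aromatic): no H
  1 × Br: no H
  1 × C: 3 H
  Total hydrogens = 13.
Molecular formula: C10H13Br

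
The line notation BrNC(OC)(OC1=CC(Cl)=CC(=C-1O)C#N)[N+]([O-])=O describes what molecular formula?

C9H7BrClN3O5

Heavy atoms from the SMILES: 1 Br, 9 C, 1 Cl, 3 N, 5 O.
Implicit hydrogens by atom environment:
  4 × C (aromatic): no H
  3 × O: no H
  2 × C (aromatic): 1 H each → 2
  2 × C: no H
  1 × Br: no H
  1 × C: 3 H
  1 × Cl: no H
  1 × N: 1 H
  1 × N: no H
  1 × N (charge +1): no H
  1 × O: 1 H
  1 × O (charge -1): no H
  Total hydrogens = 7.
Molecular formula: C9H7BrClN3O5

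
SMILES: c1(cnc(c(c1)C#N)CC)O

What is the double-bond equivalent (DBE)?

6

Molecular formula from the SMILES: C8H8N2O.
DoU = (2C + 2 + N − H − X)/2 = (2·8 + 2 + 2 − 8 − 0)/2 = 12/2 = 6.
(Structurally: 1 ring(s) + 5 π bond(s) = 6.)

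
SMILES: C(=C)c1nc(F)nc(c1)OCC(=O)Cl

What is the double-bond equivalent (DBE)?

Molecular formula from the SMILES: C8H6ClFN2O2.
DoU = (2C + 2 + N − H − X)/2 = (2·8 + 2 + 2 − 6 − 2)/2 = 12/2 = 6.
(Structurally: 1 ring(s) + 5 π bond(s) = 6.)

6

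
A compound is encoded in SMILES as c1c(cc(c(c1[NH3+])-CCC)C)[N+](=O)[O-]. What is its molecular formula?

C10H15N2O2+

Heavy atoms from the SMILES: 10 C, 2 N, 2 O.
Implicit hydrogens by atom environment:
  4 × C (aromatic): no H
  2 × C: 3 H each → 6
  2 × C: 2 H each → 4
  2 × C (aromatic): 1 H each → 2
  1 × N (charge +1): 3 H
  1 × N (charge +1): no H
  1 × O: no H
  1 × O (charge -1): no H
  Total hydrogens = 15.
Net charge +1.
Molecular formula: C10H15N2O2+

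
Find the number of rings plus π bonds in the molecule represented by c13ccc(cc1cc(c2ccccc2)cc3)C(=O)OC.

12

Molecular formula from the SMILES: C18H14O2.
DoU = (2C + 2 + N − H − X)/2 = (2·18 + 2 + 0 − 14 − 0)/2 = 24/2 = 12.
(Structurally: 3 ring(s) + 9 π bond(s) = 12.)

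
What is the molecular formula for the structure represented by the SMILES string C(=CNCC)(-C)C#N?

C6H10N2

Heavy atoms from the SMILES: 6 C, 2 N.
Implicit hydrogens by atom environment:
  2 × C: 3 H each → 6
  2 × C: no H
  1 × C: 2 H
  1 × C: 1 H
  1 × N: 1 H
  1 × N: no H
  Total hydrogens = 10.
Molecular formula: C6H10N2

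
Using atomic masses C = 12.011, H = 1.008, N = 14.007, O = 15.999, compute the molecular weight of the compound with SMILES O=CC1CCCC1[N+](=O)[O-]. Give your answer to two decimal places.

143.14

Molecular formula: C6H9NO3.
M = 6×12.011 + 9×1.008 + 1×14.007 + 3×15.999 = 143.14 g/mol.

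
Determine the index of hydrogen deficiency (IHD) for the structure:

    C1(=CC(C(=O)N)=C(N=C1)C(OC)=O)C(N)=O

Molecular formula from the SMILES: C9H9N3O4.
DoU = (2C + 2 + N − H − X)/2 = (2·9 + 2 + 3 − 9 − 0)/2 = 14/2 = 7.
(Structurally: 1 ring(s) + 6 π bond(s) = 7.)

7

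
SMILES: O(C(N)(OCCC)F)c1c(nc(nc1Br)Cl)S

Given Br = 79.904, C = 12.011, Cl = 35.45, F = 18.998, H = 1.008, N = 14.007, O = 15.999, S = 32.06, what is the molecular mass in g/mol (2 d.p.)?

346.60

Molecular formula: C8H10BrClFN3O2S.
M = 1×79.904 + 8×12.011 + 1×35.45 + 1×18.998 + 10×1.008 + 3×14.007 + 2×15.999 + 1×32.06 = 346.60 g/mol.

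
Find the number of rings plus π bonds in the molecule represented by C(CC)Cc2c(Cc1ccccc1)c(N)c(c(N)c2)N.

8

Molecular formula from the SMILES: C17H23N3.
DoU = (2C + 2 + N − H − X)/2 = (2·17 + 2 + 3 − 23 − 0)/2 = 16/2 = 8.
(Structurally: 2 ring(s) + 6 π bond(s) = 8.)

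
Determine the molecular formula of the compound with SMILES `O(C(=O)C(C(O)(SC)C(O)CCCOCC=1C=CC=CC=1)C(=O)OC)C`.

C18H26O7S

Heavy atoms from the SMILES: 18 C, 7 O, 1 S.
Implicit hydrogens by atom environment:
  5 × C (aromatic): 1 H each → 5
  5 × O: no H
  4 × C: 2 H each → 8
  3 × C: 3 H each → 9
  3 × C: no H
  2 × C: 1 H each → 2
  2 × O: 1 H each → 2
  1 × C (aromatic): no H
  1 × S: no H
  Total hydrogens = 26.
Molecular formula: C18H26O7S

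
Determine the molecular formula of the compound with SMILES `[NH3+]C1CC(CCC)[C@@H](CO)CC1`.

Heavy atoms from the SMILES: 10 C, 1 N, 1 O.
Implicit hydrogens by atom environment:
  6 × C: 2 H each → 12
  3 × C: 1 H each → 3
  1 × C: 3 H
  1 × N (charge +1): 3 H
  1 × O: 1 H
  Total hydrogens = 22.
Net charge +1.
Molecular formula: C10H22NO+

C10H22NO+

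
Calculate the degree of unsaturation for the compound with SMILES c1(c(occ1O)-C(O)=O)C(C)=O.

5

Molecular formula from the SMILES: C7H6O5.
DoU = (2C + 2 + N − H − X)/2 = (2·7 + 2 + 0 − 6 − 0)/2 = 10/2 = 5.
(Structurally: 1 ring(s) + 4 π bond(s) = 5.)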